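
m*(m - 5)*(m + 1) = m^3 - 4*m^2 - 5*m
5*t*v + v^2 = v*(5*t + v)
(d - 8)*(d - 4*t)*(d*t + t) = d^3*t - 4*d^2*t^2 - 7*d^2*t + 28*d*t^2 - 8*d*t + 32*t^2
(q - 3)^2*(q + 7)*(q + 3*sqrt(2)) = q^4 + q^3 + 3*sqrt(2)*q^3 - 33*q^2 + 3*sqrt(2)*q^2 - 99*sqrt(2)*q + 63*q + 189*sqrt(2)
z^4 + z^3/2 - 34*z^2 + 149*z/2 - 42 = (z - 4)*(z - 3/2)*(z - 1)*(z + 7)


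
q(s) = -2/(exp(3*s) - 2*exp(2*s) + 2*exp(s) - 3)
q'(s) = -2*(-3*exp(3*s) + 4*exp(2*s) - 2*exp(s))/(exp(3*s) - 2*exp(2*s) + 2*exp(s) - 3)^2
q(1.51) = -0.03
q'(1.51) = 0.12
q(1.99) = -0.01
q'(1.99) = 0.02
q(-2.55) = 0.70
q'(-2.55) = 0.03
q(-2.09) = 0.72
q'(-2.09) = 0.05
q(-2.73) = 0.69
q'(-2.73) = 0.03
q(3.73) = -0.00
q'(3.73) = 0.00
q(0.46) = 2.28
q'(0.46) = 13.19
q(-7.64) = 0.67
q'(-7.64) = 0.00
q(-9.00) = 0.67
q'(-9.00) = 0.00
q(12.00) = 0.00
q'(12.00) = 0.00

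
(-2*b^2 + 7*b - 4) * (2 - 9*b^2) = 18*b^4 - 63*b^3 + 32*b^2 + 14*b - 8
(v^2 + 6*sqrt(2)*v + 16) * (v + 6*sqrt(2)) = v^3 + 12*sqrt(2)*v^2 + 88*v + 96*sqrt(2)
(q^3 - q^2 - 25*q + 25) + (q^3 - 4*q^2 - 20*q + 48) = 2*q^3 - 5*q^2 - 45*q + 73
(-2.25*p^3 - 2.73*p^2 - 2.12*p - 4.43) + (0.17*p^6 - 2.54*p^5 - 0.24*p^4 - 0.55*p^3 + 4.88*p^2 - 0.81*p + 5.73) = 0.17*p^6 - 2.54*p^5 - 0.24*p^4 - 2.8*p^3 + 2.15*p^2 - 2.93*p + 1.3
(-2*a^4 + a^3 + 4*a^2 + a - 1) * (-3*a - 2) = 6*a^5 + a^4 - 14*a^3 - 11*a^2 + a + 2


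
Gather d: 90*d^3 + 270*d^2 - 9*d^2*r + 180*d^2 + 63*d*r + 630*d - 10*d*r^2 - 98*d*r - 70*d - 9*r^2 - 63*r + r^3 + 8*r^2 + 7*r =90*d^3 + d^2*(450 - 9*r) + d*(-10*r^2 - 35*r + 560) + r^3 - r^2 - 56*r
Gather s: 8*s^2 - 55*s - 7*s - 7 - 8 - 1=8*s^2 - 62*s - 16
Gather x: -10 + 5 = -5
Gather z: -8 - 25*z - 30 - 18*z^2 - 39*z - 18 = -18*z^2 - 64*z - 56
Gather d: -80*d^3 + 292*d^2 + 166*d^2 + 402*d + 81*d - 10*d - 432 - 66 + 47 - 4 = -80*d^3 + 458*d^2 + 473*d - 455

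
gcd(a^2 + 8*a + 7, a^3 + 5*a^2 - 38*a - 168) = a + 7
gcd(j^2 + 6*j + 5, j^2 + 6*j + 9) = 1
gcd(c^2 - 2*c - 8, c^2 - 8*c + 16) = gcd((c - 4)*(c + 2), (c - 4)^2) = c - 4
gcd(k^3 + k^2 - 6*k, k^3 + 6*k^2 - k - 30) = k^2 + k - 6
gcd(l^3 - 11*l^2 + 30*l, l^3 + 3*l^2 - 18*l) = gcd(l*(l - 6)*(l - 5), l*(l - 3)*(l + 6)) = l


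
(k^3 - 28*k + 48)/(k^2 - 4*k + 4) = (k^2 + 2*k - 24)/(k - 2)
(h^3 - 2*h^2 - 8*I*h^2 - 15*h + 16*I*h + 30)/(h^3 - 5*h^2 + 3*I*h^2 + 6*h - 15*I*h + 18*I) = (h^2 - 8*I*h - 15)/(h^2 + 3*h*(-1 + I) - 9*I)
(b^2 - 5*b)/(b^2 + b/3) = 3*(b - 5)/(3*b + 1)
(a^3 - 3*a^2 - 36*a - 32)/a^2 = a - 3 - 36/a - 32/a^2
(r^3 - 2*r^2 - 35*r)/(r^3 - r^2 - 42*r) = (r + 5)/(r + 6)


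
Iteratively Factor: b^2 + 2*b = (b + 2)*(b)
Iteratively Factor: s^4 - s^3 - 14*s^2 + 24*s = (s - 3)*(s^3 + 2*s^2 - 8*s) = (s - 3)*(s + 4)*(s^2 - 2*s) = s*(s - 3)*(s + 4)*(s - 2)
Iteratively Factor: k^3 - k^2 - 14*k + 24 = (k + 4)*(k^2 - 5*k + 6) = (k - 3)*(k + 4)*(k - 2)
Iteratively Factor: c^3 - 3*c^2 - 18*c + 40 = (c + 4)*(c^2 - 7*c + 10) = (c - 5)*(c + 4)*(c - 2)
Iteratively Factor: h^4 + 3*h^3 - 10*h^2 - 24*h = (h + 2)*(h^3 + h^2 - 12*h) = (h + 2)*(h + 4)*(h^2 - 3*h) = h*(h + 2)*(h + 4)*(h - 3)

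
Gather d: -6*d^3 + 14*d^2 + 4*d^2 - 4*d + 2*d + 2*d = -6*d^3 + 18*d^2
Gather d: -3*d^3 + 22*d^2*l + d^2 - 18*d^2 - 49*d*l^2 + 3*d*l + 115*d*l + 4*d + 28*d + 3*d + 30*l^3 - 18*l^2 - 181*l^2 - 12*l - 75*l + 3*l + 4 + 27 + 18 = -3*d^3 + d^2*(22*l - 17) + d*(-49*l^2 + 118*l + 35) + 30*l^3 - 199*l^2 - 84*l + 49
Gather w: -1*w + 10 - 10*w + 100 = 110 - 11*w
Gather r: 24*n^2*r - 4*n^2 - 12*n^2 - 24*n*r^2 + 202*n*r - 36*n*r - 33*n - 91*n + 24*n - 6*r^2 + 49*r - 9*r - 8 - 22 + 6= -16*n^2 - 100*n + r^2*(-24*n - 6) + r*(24*n^2 + 166*n + 40) - 24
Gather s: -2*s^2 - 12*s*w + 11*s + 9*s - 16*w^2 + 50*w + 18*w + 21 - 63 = -2*s^2 + s*(20 - 12*w) - 16*w^2 + 68*w - 42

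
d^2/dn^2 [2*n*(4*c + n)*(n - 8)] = 16*c + 12*n - 32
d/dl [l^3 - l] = 3*l^2 - 1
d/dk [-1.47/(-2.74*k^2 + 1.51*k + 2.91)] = (2.2197 - 8.0556*k)/(-2.74*k^2 + 1.51*k + 2.91)^2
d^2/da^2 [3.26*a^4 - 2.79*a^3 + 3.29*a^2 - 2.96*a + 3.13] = 39.12*a^2 - 16.74*a + 6.58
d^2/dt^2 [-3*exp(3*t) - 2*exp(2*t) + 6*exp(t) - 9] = (-27*exp(2*t) - 8*exp(t) + 6)*exp(t)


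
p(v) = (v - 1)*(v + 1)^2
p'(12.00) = 455.00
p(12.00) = 1859.00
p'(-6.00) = 95.00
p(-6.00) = -175.00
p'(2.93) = 30.61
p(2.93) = 29.81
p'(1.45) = 8.21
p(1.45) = 2.70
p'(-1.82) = 5.30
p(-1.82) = -1.90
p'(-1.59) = 3.40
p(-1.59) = -0.90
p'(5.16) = 89.20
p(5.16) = 157.85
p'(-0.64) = -1.05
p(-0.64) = -0.21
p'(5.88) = 114.48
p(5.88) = 230.99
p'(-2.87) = 17.97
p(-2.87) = -13.53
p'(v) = (v - 1)*(2*v + 2) + (v + 1)^2 = (v + 1)*(3*v - 1)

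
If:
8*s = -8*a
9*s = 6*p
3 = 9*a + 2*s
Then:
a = 3/7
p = -9/14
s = -3/7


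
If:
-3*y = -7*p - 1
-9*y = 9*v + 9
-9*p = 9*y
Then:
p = -1/10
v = -11/10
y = 1/10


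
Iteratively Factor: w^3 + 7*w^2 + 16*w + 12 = (w + 2)*(w^2 + 5*w + 6) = (w + 2)^2*(w + 3)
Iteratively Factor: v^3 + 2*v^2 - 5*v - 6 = (v + 1)*(v^2 + v - 6) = (v - 2)*(v + 1)*(v + 3)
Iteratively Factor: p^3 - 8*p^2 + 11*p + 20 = (p + 1)*(p^2 - 9*p + 20) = (p - 5)*(p + 1)*(p - 4)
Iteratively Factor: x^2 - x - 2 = (x - 2)*(x + 1)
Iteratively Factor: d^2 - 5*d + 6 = (d - 3)*(d - 2)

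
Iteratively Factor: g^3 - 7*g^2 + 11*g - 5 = (g - 1)*(g^2 - 6*g + 5) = (g - 5)*(g - 1)*(g - 1)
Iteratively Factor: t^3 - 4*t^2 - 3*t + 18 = (t - 3)*(t^2 - t - 6) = (t - 3)^2*(t + 2)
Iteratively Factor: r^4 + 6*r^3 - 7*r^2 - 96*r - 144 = (r - 4)*(r^3 + 10*r^2 + 33*r + 36) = (r - 4)*(r + 3)*(r^2 + 7*r + 12) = (r - 4)*(r + 3)*(r + 4)*(r + 3)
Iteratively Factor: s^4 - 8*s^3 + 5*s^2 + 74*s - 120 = (s - 2)*(s^3 - 6*s^2 - 7*s + 60) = (s - 2)*(s + 3)*(s^2 - 9*s + 20) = (s - 5)*(s - 2)*(s + 3)*(s - 4)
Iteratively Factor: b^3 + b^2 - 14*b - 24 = (b + 3)*(b^2 - 2*b - 8) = (b - 4)*(b + 3)*(b + 2)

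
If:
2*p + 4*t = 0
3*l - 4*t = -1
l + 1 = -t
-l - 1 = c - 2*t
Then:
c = -6/7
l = -5/7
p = 4/7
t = -2/7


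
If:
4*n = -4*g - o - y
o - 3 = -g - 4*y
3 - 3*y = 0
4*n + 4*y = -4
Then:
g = 8/3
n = -2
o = -11/3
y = 1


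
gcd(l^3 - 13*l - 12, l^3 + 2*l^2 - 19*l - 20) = l^2 - 3*l - 4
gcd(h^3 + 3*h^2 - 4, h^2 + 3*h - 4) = h - 1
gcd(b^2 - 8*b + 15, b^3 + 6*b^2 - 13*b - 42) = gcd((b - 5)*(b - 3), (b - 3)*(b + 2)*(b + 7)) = b - 3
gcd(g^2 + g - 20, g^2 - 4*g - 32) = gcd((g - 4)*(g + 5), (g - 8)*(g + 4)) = 1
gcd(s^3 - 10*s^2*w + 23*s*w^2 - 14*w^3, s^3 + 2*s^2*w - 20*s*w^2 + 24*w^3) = s - 2*w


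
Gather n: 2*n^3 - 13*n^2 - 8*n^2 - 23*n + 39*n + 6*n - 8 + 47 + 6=2*n^3 - 21*n^2 + 22*n + 45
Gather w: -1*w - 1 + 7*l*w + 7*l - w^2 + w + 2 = 7*l*w + 7*l - w^2 + 1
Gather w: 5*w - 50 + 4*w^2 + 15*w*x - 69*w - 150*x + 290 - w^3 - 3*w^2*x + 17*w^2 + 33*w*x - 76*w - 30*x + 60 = -w^3 + w^2*(21 - 3*x) + w*(48*x - 140) - 180*x + 300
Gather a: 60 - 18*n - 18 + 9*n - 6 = 36 - 9*n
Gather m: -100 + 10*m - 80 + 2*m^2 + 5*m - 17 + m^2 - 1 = 3*m^2 + 15*m - 198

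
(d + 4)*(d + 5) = d^2 + 9*d + 20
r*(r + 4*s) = r^2 + 4*r*s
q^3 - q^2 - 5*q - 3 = (q - 3)*(q + 1)^2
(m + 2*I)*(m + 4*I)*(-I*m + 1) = -I*m^3 + 7*m^2 + 14*I*m - 8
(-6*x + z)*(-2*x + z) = 12*x^2 - 8*x*z + z^2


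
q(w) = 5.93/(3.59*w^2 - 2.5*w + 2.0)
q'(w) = 5.93*(2.5 - 7.18*w)/(3.59*w^2 - 2.5*w + 2.0)^2 = (14.825 - 42.5774*w)/(3.59*w^2 - 2.5*w + 2.0)^2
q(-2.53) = 0.19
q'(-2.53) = 0.13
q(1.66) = 0.77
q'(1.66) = -0.93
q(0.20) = 3.61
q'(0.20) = 2.34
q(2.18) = 0.44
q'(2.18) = -0.42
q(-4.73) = 0.06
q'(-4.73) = 0.02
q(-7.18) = 0.03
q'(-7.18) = 0.01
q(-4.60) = 0.07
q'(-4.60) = 0.03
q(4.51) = 0.09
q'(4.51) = -0.04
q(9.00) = 0.02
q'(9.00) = -0.01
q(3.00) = 0.22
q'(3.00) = -0.16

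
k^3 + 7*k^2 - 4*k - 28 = (k - 2)*(k + 2)*(k + 7)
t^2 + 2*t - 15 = (t - 3)*(t + 5)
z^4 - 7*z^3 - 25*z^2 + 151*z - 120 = (z - 8)*(z - 3)*(z - 1)*(z + 5)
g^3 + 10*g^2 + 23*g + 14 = (g + 1)*(g + 2)*(g + 7)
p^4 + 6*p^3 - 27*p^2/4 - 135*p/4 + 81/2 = (p - 3/2)^2*(p + 3)*(p + 6)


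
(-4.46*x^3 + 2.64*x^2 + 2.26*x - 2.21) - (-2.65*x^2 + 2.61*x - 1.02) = -4.46*x^3 + 5.29*x^2 - 0.35*x - 1.19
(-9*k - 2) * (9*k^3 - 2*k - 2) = -81*k^4 - 18*k^3 + 18*k^2 + 22*k + 4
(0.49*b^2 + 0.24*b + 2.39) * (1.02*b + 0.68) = 0.4998*b^3 + 0.578*b^2 + 2.601*b + 1.6252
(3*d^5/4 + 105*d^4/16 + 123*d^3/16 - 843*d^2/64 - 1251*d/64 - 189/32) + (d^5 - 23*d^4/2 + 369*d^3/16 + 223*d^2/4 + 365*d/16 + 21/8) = 7*d^5/4 - 79*d^4/16 + 123*d^3/4 + 2725*d^2/64 + 209*d/64 - 105/32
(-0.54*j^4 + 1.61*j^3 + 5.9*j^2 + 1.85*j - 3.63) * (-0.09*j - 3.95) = 0.0486*j^5 + 1.9881*j^4 - 6.8905*j^3 - 23.4715*j^2 - 6.9808*j + 14.3385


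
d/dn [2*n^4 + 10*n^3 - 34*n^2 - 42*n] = 8*n^3 + 30*n^2 - 68*n - 42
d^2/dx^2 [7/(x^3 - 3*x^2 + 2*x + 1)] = 14*(3*(1 - x)*(x^3 - 3*x^2 + 2*x + 1) + (3*x^2 - 6*x + 2)^2)/(x^3 - 3*x^2 + 2*x + 1)^3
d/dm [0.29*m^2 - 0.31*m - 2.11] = 0.58*m - 0.31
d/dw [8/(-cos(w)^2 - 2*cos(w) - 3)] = -16*(cos(w) + 1)*sin(w)/(cos(w)^2 + 2*cos(w) + 3)^2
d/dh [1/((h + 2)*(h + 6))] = 2*(-h - 4)/(h^4 + 16*h^3 + 88*h^2 + 192*h + 144)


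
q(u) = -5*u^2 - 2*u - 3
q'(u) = -10*u - 2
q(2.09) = -29.02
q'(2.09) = -22.90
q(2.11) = -29.48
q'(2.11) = -23.10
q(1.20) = -12.60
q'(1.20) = -14.00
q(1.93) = -25.48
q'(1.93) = -21.30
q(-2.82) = -37.12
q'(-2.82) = 26.20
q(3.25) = -62.31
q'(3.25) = -34.50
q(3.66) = -77.30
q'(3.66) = -38.60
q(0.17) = -3.48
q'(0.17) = -3.70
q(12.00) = -747.00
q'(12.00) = -122.00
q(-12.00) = -699.00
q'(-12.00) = 118.00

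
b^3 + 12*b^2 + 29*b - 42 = (b - 1)*(b + 6)*(b + 7)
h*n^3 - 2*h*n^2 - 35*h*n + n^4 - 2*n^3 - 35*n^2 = n*(h + n)*(n - 7)*(n + 5)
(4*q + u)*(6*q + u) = 24*q^2 + 10*q*u + u^2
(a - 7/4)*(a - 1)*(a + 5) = a^3 + 9*a^2/4 - 12*a + 35/4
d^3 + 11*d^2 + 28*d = d*(d + 4)*(d + 7)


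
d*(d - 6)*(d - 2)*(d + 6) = d^4 - 2*d^3 - 36*d^2 + 72*d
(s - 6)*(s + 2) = s^2 - 4*s - 12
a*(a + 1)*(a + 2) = a^3 + 3*a^2 + 2*a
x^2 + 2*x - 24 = (x - 4)*(x + 6)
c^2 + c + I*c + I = (c + 1)*(c + I)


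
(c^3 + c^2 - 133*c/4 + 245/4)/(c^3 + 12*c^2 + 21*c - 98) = (c^2 - 6*c + 35/4)/(c^2 + 5*c - 14)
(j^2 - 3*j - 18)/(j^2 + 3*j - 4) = (j^2 - 3*j - 18)/(j^2 + 3*j - 4)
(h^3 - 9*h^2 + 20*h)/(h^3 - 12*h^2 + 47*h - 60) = h/(h - 3)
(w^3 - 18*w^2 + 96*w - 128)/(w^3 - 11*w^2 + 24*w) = (w^2 - 10*w + 16)/(w*(w - 3))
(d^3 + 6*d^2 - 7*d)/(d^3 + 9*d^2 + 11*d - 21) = d/(d + 3)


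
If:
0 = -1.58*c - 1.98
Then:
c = -1.25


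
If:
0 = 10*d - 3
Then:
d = 3/10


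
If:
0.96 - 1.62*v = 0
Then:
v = 0.59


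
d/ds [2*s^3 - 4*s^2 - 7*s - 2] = 6*s^2 - 8*s - 7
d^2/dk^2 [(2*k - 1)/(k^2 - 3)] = 2*(4*k^2*(2*k - 1) + (1 - 6*k)*(k^2 - 3))/(k^2 - 3)^3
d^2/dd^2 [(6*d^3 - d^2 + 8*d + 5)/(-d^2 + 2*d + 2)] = 6*(-14*d^3 - 27*d^2 - 30*d + 2)/(d^6 - 6*d^5 + 6*d^4 + 16*d^3 - 12*d^2 - 24*d - 8)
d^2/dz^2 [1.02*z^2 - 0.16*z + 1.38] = 2.04000000000000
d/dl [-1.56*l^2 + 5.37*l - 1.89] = 5.37 - 3.12*l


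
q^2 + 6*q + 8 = (q + 2)*(q + 4)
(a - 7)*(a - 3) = a^2 - 10*a + 21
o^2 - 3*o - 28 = (o - 7)*(o + 4)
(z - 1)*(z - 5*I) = z^2 - z - 5*I*z + 5*I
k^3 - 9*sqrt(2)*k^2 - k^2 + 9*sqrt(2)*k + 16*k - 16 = (k - 1)*(k - 8*sqrt(2))*(k - sqrt(2))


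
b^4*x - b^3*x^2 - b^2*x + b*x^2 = b*(b - 1)*(b - x)*(b*x + x)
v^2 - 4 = (v - 2)*(v + 2)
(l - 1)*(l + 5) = l^2 + 4*l - 5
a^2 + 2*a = a*(a + 2)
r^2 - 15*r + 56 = (r - 8)*(r - 7)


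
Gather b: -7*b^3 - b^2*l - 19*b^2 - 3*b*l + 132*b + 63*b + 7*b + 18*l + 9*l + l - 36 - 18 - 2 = -7*b^3 + b^2*(-l - 19) + b*(202 - 3*l) + 28*l - 56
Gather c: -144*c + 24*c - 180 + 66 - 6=-120*c - 120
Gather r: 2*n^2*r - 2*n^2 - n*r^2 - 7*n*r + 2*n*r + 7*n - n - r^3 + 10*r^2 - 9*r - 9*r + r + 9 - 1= -2*n^2 + 6*n - r^3 + r^2*(10 - n) + r*(2*n^2 - 5*n - 17) + 8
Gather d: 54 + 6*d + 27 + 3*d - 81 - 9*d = 0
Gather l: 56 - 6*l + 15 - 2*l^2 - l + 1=-2*l^2 - 7*l + 72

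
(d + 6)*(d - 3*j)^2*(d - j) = d^4 - 7*d^3*j + 6*d^3 + 15*d^2*j^2 - 42*d^2*j - 9*d*j^3 + 90*d*j^2 - 54*j^3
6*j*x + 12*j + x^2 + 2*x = (6*j + x)*(x + 2)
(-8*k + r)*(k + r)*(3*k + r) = -24*k^3 - 29*k^2*r - 4*k*r^2 + r^3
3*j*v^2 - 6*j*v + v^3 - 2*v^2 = v*(3*j + v)*(v - 2)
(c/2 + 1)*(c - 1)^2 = c^3/2 - 3*c/2 + 1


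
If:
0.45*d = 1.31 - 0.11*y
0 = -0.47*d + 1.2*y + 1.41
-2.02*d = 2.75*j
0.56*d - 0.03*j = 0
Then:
No Solution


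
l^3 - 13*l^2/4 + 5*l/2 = l*(l - 2)*(l - 5/4)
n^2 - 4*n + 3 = (n - 3)*(n - 1)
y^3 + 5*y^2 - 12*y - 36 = (y - 3)*(y + 2)*(y + 6)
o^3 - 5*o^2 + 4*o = o*(o - 4)*(o - 1)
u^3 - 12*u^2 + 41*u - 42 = (u - 7)*(u - 3)*(u - 2)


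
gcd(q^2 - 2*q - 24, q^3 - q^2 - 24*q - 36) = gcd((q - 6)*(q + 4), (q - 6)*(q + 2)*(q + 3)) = q - 6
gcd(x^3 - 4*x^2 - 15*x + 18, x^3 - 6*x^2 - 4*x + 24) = x - 6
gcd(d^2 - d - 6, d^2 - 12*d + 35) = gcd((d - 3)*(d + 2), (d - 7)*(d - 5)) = 1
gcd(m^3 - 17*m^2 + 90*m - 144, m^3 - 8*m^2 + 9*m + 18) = m^2 - 9*m + 18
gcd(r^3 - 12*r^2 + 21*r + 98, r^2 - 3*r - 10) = r + 2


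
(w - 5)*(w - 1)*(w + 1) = w^3 - 5*w^2 - w + 5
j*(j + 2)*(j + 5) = j^3 + 7*j^2 + 10*j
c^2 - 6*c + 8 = (c - 4)*(c - 2)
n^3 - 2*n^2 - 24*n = n*(n - 6)*(n + 4)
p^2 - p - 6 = (p - 3)*(p + 2)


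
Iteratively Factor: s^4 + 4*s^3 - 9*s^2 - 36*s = (s - 3)*(s^3 + 7*s^2 + 12*s) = (s - 3)*(s + 4)*(s^2 + 3*s) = s*(s - 3)*(s + 4)*(s + 3)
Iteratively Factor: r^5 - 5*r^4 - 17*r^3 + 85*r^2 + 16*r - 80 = (r - 4)*(r^4 - r^3 - 21*r^2 + r + 20) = (r - 5)*(r - 4)*(r^3 + 4*r^2 - r - 4) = (r - 5)*(r - 4)*(r + 4)*(r^2 - 1) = (r - 5)*(r - 4)*(r - 1)*(r + 4)*(r + 1)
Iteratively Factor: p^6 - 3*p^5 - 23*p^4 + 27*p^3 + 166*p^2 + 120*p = (p)*(p^5 - 3*p^4 - 23*p^3 + 27*p^2 + 166*p + 120) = p*(p - 4)*(p^4 + p^3 - 19*p^2 - 49*p - 30) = p*(p - 4)*(p + 2)*(p^3 - p^2 - 17*p - 15) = p*(p - 4)*(p + 1)*(p + 2)*(p^2 - 2*p - 15) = p*(p - 5)*(p - 4)*(p + 1)*(p + 2)*(p + 3)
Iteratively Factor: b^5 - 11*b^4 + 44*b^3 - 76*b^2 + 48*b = (b)*(b^4 - 11*b^3 + 44*b^2 - 76*b + 48) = b*(b - 4)*(b^3 - 7*b^2 + 16*b - 12) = b*(b - 4)*(b - 3)*(b^2 - 4*b + 4) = b*(b - 4)*(b - 3)*(b - 2)*(b - 2)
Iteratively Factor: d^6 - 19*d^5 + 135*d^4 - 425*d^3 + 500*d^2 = (d)*(d^5 - 19*d^4 + 135*d^3 - 425*d^2 + 500*d) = d*(d - 5)*(d^4 - 14*d^3 + 65*d^2 - 100*d) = d*(d - 5)*(d - 4)*(d^3 - 10*d^2 + 25*d) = d*(d - 5)^2*(d - 4)*(d^2 - 5*d) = d^2*(d - 5)^2*(d - 4)*(d - 5)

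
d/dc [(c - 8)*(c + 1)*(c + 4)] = 3*c^2 - 6*c - 36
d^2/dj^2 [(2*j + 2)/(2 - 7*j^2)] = 28*(-28*j^2*(j + 1) + (3*j + 1)*(7*j^2 - 2))/(7*j^2 - 2)^3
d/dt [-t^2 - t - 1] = -2*t - 1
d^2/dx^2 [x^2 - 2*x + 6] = 2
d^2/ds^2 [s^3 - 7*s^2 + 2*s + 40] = 6*s - 14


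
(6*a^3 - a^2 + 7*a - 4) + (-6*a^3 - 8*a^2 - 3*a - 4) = -9*a^2 + 4*a - 8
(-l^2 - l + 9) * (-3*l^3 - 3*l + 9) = 3*l^5 + 3*l^4 - 24*l^3 - 6*l^2 - 36*l + 81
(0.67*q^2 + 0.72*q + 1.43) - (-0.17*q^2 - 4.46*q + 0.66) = 0.84*q^2 + 5.18*q + 0.77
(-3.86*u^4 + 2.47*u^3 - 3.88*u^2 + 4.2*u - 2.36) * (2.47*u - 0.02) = -9.5342*u^5 + 6.1781*u^4 - 9.633*u^3 + 10.4516*u^2 - 5.9132*u + 0.0472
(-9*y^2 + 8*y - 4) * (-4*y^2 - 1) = 36*y^4 - 32*y^3 + 25*y^2 - 8*y + 4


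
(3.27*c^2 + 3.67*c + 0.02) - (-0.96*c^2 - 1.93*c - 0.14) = 4.23*c^2 + 5.6*c + 0.16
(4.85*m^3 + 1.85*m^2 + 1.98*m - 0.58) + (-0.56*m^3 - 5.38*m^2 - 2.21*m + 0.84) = 4.29*m^3 - 3.53*m^2 - 0.23*m + 0.26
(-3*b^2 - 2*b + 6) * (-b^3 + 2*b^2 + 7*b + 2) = 3*b^5 - 4*b^4 - 31*b^3 - 8*b^2 + 38*b + 12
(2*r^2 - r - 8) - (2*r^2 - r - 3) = -5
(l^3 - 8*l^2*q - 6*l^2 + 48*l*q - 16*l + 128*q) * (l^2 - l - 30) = l^5 - 8*l^4*q - 7*l^4 + 56*l^3*q - 40*l^3 + 320*l^2*q + 196*l^2 - 1568*l*q + 480*l - 3840*q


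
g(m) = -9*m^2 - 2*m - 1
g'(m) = -18*m - 2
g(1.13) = -14.75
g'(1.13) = -22.34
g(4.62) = -202.34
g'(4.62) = -85.16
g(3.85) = -142.10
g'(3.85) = -71.30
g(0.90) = -10.09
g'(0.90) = -18.20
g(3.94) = -148.59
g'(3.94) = -72.92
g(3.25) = -102.56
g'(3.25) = -60.50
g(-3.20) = -86.76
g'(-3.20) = 55.60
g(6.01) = -338.10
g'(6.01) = -110.18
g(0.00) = -1.00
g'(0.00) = -2.00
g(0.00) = -1.00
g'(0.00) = -2.00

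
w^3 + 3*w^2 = w^2*(w + 3)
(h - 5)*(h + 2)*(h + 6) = h^3 + 3*h^2 - 28*h - 60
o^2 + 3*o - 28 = (o - 4)*(o + 7)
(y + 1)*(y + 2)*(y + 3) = y^3 + 6*y^2 + 11*y + 6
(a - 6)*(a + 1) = a^2 - 5*a - 6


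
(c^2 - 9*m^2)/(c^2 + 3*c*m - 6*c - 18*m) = (c - 3*m)/(c - 6)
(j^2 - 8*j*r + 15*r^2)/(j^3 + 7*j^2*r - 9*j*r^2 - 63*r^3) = (j - 5*r)/(j^2 + 10*j*r + 21*r^2)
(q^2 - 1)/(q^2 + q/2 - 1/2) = 2*(q - 1)/(2*q - 1)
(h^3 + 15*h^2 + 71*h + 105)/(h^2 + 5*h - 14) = (h^2 + 8*h + 15)/(h - 2)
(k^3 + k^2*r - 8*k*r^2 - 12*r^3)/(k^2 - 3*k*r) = k + 4*r + 4*r^2/k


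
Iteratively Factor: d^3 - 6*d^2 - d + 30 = (d - 5)*(d^2 - d - 6) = (d - 5)*(d - 3)*(d + 2)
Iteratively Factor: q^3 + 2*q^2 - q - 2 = (q + 2)*(q^2 - 1) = (q - 1)*(q + 2)*(q + 1)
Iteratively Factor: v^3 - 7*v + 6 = (v + 3)*(v^2 - 3*v + 2) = (v - 2)*(v + 3)*(v - 1)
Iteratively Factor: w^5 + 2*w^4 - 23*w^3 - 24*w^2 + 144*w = (w + 4)*(w^4 - 2*w^3 - 15*w^2 + 36*w) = w*(w + 4)*(w^3 - 2*w^2 - 15*w + 36) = w*(w - 3)*(w + 4)*(w^2 + w - 12) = w*(w - 3)^2*(w + 4)*(w + 4)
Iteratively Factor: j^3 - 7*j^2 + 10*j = (j)*(j^2 - 7*j + 10) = j*(j - 2)*(j - 5)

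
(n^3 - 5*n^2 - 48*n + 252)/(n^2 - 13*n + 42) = (n^2 + n - 42)/(n - 7)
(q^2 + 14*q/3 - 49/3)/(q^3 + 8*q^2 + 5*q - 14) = (q - 7/3)/(q^2 + q - 2)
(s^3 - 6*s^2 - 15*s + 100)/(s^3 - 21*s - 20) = (s - 5)/(s + 1)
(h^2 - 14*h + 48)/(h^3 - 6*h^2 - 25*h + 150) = (h - 8)/(h^2 - 25)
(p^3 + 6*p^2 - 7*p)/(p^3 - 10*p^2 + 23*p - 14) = p*(p + 7)/(p^2 - 9*p + 14)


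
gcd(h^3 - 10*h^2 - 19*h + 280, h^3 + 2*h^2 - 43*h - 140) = h^2 - 2*h - 35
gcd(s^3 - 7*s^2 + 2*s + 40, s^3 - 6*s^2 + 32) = s^2 - 2*s - 8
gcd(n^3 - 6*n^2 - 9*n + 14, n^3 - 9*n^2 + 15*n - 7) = n^2 - 8*n + 7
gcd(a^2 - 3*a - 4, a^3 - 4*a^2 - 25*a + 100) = a - 4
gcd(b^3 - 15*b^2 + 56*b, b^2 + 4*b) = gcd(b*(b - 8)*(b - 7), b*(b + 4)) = b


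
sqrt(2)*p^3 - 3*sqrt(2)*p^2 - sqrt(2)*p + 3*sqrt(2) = (p - 3)*(p - 1)*(sqrt(2)*p + sqrt(2))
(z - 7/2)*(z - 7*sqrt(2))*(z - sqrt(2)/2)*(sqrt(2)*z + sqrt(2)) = sqrt(2)*z^4 - 15*z^3 - 5*sqrt(2)*z^3/2 + 7*sqrt(2)*z^2/2 + 75*z^2/2 - 35*sqrt(2)*z/2 + 105*z/2 - 49*sqrt(2)/2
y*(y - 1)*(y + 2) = y^3 + y^2 - 2*y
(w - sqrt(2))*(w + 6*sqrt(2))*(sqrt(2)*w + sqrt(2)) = sqrt(2)*w^3 + sqrt(2)*w^2 + 10*w^2 - 12*sqrt(2)*w + 10*w - 12*sqrt(2)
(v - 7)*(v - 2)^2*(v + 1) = v^4 - 10*v^3 + 21*v^2 + 4*v - 28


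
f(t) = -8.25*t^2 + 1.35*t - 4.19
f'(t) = 1.35 - 16.5*t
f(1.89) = -31.11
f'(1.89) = -29.84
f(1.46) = -19.80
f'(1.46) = -22.74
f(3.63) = -108.00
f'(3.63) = -58.54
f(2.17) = -40.11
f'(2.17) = -34.46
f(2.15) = -39.42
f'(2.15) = -34.12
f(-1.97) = -38.87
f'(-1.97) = 33.86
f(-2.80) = -72.65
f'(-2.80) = 47.55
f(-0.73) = -9.57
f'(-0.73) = 13.40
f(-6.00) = -309.29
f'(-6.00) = 100.35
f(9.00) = -660.29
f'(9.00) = -147.15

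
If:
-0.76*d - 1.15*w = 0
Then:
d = -1.51315789473684*w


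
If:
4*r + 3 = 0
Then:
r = -3/4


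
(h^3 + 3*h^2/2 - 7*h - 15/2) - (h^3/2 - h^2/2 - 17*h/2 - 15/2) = h^3/2 + 2*h^2 + 3*h/2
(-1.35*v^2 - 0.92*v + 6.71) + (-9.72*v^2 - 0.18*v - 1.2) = -11.07*v^2 - 1.1*v + 5.51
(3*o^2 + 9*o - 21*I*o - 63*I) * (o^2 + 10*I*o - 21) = 3*o^4 + 9*o^3 + 9*I*o^3 + 147*o^2 + 27*I*o^2 + 441*o + 441*I*o + 1323*I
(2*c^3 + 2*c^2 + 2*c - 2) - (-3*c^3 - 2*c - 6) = 5*c^3 + 2*c^2 + 4*c + 4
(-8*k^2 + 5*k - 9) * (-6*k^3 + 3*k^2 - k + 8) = 48*k^5 - 54*k^4 + 77*k^3 - 96*k^2 + 49*k - 72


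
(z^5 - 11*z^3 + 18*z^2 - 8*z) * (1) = z^5 - 11*z^3 + 18*z^2 - 8*z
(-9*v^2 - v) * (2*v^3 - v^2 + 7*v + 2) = -18*v^5 + 7*v^4 - 62*v^3 - 25*v^2 - 2*v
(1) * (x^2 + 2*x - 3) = x^2 + 2*x - 3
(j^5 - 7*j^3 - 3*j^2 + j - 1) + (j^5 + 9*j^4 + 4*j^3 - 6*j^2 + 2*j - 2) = 2*j^5 + 9*j^4 - 3*j^3 - 9*j^2 + 3*j - 3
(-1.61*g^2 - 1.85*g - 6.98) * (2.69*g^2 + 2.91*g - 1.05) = -4.3309*g^4 - 9.6616*g^3 - 22.4692*g^2 - 18.3693*g + 7.329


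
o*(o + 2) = o^2 + 2*o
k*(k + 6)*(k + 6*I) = k^3 + 6*k^2 + 6*I*k^2 + 36*I*k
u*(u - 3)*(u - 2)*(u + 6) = u^4 + u^3 - 24*u^2 + 36*u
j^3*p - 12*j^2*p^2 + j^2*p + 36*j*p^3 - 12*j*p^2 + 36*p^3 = (j - 6*p)^2*(j*p + p)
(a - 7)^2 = a^2 - 14*a + 49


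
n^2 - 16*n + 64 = (n - 8)^2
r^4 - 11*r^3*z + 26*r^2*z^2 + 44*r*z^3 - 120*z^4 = (r - 6*z)*(r - 5*z)*(r - 2*z)*(r + 2*z)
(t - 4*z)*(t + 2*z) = t^2 - 2*t*z - 8*z^2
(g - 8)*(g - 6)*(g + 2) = g^3 - 12*g^2 + 20*g + 96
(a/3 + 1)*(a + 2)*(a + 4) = a^3/3 + 3*a^2 + 26*a/3 + 8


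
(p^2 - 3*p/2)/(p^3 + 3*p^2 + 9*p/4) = 2*(2*p - 3)/(4*p^2 + 12*p + 9)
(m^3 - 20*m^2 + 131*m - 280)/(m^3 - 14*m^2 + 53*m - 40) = (m - 7)/(m - 1)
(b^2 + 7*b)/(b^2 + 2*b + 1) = b*(b + 7)/(b^2 + 2*b + 1)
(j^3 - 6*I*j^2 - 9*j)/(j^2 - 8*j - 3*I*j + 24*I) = j*(j - 3*I)/(j - 8)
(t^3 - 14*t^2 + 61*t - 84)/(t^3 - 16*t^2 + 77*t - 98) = (t^2 - 7*t + 12)/(t^2 - 9*t + 14)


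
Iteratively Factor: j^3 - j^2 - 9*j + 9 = (j - 3)*(j^2 + 2*j - 3) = (j - 3)*(j + 3)*(j - 1)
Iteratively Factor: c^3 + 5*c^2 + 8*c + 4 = (c + 2)*(c^2 + 3*c + 2) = (c + 1)*(c + 2)*(c + 2)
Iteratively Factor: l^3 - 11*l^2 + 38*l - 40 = (l - 2)*(l^2 - 9*l + 20) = (l - 4)*(l - 2)*(l - 5)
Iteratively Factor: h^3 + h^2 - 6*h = (h)*(h^2 + h - 6) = h*(h + 3)*(h - 2)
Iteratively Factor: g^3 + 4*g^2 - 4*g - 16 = (g + 2)*(g^2 + 2*g - 8) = (g + 2)*(g + 4)*(g - 2)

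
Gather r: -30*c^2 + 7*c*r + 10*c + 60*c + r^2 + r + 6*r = -30*c^2 + 70*c + r^2 + r*(7*c + 7)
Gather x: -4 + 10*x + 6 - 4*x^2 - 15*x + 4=-4*x^2 - 5*x + 6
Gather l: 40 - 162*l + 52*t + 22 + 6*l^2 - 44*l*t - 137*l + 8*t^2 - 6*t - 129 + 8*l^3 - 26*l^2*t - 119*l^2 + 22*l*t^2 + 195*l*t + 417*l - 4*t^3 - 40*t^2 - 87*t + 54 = 8*l^3 + l^2*(-26*t - 113) + l*(22*t^2 + 151*t + 118) - 4*t^3 - 32*t^2 - 41*t - 13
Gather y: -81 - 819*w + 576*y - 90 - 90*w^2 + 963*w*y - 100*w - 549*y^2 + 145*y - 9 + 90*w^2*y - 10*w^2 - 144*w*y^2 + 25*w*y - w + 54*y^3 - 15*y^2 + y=-100*w^2 - 920*w + 54*y^3 + y^2*(-144*w - 564) + y*(90*w^2 + 988*w + 722) - 180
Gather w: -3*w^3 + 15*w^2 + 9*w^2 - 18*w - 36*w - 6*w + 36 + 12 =-3*w^3 + 24*w^2 - 60*w + 48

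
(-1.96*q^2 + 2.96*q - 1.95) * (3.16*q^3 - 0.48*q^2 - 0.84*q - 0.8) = -6.1936*q^5 + 10.2944*q^4 - 5.9364*q^3 + 0.0176000000000003*q^2 - 0.73*q + 1.56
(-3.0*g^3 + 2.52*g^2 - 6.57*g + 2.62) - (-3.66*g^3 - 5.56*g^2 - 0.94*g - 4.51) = 0.66*g^3 + 8.08*g^2 - 5.63*g + 7.13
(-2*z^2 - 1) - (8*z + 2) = -2*z^2 - 8*z - 3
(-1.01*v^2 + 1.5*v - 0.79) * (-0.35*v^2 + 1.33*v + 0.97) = 0.3535*v^4 - 1.8683*v^3 + 1.2918*v^2 + 0.4043*v - 0.7663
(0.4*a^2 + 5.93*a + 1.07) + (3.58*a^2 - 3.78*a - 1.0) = 3.98*a^2 + 2.15*a + 0.0700000000000001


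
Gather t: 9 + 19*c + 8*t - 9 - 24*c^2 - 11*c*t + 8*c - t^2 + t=-24*c^2 + 27*c - t^2 + t*(9 - 11*c)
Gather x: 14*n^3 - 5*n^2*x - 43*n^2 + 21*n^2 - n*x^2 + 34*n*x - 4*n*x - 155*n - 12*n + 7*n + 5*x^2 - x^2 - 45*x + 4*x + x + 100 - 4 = 14*n^3 - 22*n^2 - 160*n + x^2*(4 - n) + x*(-5*n^2 + 30*n - 40) + 96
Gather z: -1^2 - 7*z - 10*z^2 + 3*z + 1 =-10*z^2 - 4*z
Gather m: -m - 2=-m - 2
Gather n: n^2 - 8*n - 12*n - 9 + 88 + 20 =n^2 - 20*n + 99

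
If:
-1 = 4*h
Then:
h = -1/4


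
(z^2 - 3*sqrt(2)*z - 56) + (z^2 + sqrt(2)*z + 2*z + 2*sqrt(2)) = 2*z^2 - 2*sqrt(2)*z + 2*z - 56 + 2*sqrt(2)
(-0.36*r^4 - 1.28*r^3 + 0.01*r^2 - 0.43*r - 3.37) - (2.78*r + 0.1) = -0.36*r^4 - 1.28*r^3 + 0.01*r^2 - 3.21*r - 3.47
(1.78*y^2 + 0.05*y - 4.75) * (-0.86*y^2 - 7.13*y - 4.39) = -1.5308*y^4 - 12.7344*y^3 - 4.0857*y^2 + 33.648*y + 20.8525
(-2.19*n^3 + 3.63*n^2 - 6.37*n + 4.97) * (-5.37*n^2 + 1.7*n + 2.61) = 11.7603*n^5 - 23.2161*n^4 + 34.662*n^3 - 28.0436*n^2 - 8.1767*n + 12.9717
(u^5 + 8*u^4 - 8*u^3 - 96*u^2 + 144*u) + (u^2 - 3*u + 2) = u^5 + 8*u^4 - 8*u^3 - 95*u^2 + 141*u + 2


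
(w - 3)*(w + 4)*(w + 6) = w^3 + 7*w^2 - 6*w - 72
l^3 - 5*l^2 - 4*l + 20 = (l - 5)*(l - 2)*(l + 2)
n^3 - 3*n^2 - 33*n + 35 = (n - 7)*(n - 1)*(n + 5)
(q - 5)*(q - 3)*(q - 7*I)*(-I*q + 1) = -I*q^4 - 6*q^3 + 8*I*q^3 + 48*q^2 - 22*I*q^2 - 90*q + 56*I*q - 105*I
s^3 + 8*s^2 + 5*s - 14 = (s - 1)*(s + 2)*(s + 7)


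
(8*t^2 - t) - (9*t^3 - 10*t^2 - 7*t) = -9*t^3 + 18*t^2 + 6*t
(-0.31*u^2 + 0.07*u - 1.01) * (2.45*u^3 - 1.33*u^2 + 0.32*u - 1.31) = -0.7595*u^5 + 0.5838*u^4 - 2.6668*u^3 + 1.7718*u^2 - 0.4149*u + 1.3231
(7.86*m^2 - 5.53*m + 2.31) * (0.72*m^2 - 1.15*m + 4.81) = 5.6592*m^4 - 13.0206*m^3 + 45.8293*m^2 - 29.2558*m + 11.1111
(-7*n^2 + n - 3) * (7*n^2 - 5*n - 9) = -49*n^4 + 42*n^3 + 37*n^2 + 6*n + 27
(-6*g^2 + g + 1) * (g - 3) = -6*g^3 + 19*g^2 - 2*g - 3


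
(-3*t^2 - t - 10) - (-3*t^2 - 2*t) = t - 10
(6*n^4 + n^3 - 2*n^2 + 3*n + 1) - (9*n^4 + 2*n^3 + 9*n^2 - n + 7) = -3*n^4 - n^3 - 11*n^2 + 4*n - 6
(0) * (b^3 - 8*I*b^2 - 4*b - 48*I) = 0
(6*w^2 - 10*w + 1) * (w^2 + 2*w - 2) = 6*w^4 + 2*w^3 - 31*w^2 + 22*w - 2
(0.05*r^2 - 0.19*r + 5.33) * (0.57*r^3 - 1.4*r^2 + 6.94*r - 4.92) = 0.0285*r^5 - 0.1783*r^4 + 3.6511*r^3 - 9.0266*r^2 + 37.925*r - 26.2236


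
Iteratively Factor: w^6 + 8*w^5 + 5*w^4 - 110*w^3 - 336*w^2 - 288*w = (w)*(w^5 + 8*w^4 + 5*w^3 - 110*w^2 - 336*w - 288) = w*(w - 4)*(w^4 + 12*w^3 + 53*w^2 + 102*w + 72) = w*(w - 4)*(w + 4)*(w^3 + 8*w^2 + 21*w + 18) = w*(w - 4)*(w + 3)*(w + 4)*(w^2 + 5*w + 6) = w*(w - 4)*(w + 3)^2*(w + 4)*(w + 2)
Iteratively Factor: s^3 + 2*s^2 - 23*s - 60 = (s + 3)*(s^2 - s - 20) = (s + 3)*(s + 4)*(s - 5)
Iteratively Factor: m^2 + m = (m + 1)*(m)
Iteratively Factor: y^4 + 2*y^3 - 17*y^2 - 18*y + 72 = (y - 2)*(y^3 + 4*y^2 - 9*y - 36) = (y - 3)*(y - 2)*(y^2 + 7*y + 12) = (y - 3)*(y - 2)*(y + 3)*(y + 4)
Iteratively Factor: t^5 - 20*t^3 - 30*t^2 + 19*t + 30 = (t - 1)*(t^4 + t^3 - 19*t^2 - 49*t - 30) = (t - 1)*(t + 1)*(t^3 - 19*t - 30) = (t - 5)*(t - 1)*(t + 1)*(t^2 + 5*t + 6) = (t - 5)*(t - 1)*(t + 1)*(t + 3)*(t + 2)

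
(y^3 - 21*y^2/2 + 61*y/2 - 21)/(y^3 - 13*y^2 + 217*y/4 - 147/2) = 2*(y - 1)/(2*y - 7)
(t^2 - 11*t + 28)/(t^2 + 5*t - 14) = (t^2 - 11*t + 28)/(t^2 + 5*t - 14)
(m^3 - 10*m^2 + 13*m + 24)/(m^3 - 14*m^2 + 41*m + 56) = (m - 3)/(m - 7)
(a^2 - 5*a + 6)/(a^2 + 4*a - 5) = (a^2 - 5*a + 6)/(a^2 + 4*a - 5)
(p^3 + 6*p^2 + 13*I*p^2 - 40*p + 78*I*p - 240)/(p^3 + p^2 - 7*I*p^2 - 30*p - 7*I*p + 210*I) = (p^2 + 13*I*p - 40)/(p^2 - p*(5 + 7*I) + 35*I)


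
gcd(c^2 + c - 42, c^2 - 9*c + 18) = c - 6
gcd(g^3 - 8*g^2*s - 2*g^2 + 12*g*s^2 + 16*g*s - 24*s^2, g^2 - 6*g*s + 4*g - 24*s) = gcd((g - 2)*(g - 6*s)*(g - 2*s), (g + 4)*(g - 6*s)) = -g + 6*s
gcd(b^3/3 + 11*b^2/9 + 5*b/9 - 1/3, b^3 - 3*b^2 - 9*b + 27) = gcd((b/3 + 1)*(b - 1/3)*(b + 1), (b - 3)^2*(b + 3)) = b + 3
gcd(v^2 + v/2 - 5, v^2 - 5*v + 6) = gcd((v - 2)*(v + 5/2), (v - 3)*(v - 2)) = v - 2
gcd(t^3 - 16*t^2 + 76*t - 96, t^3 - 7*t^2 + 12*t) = 1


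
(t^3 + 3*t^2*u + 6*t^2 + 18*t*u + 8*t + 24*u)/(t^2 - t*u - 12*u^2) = (t^2 + 6*t + 8)/(t - 4*u)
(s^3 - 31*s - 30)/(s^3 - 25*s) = (s^2 - 5*s - 6)/(s*(s - 5))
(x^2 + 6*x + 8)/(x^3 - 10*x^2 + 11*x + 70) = (x + 4)/(x^2 - 12*x + 35)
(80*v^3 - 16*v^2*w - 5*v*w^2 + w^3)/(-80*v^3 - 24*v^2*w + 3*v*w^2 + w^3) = (-4*v + w)/(4*v + w)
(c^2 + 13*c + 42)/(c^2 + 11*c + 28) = (c + 6)/(c + 4)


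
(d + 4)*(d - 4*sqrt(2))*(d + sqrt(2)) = d^3 - 3*sqrt(2)*d^2 + 4*d^2 - 12*sqrt(2)*d - 8*d - 32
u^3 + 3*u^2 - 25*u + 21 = (u - 3)*(u - 1)*(u + 7)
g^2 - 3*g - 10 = (g - 5)*(g + 2)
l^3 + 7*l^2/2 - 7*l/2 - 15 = (l - 2)*(l + 5/2)*(l + 3)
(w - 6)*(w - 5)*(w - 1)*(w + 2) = w^4 - 10*w^3 + 17*w^2 + 52*w - 60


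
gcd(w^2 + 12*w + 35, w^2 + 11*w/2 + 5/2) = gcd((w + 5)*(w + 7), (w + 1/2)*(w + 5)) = w + 5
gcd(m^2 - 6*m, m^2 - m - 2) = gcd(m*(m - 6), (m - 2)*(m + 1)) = 1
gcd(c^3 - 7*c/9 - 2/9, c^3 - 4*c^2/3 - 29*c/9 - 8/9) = c + 1/3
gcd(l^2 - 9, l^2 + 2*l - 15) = l - 3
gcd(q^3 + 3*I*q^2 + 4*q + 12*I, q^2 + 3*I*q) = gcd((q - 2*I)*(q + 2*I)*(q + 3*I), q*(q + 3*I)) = q + 3*I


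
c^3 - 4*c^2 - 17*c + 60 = (c - 5)*(c - 3)*(c + 4)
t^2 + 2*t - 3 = (t - 1)*(t + 3)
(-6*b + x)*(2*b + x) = -12*b^2 - 4*b*x + x^2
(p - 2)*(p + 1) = p^2 - p - 2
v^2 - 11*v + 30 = (v - 6)*(v - 5)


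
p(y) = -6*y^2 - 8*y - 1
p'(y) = -12*y - 8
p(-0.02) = -0.84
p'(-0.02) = -7.76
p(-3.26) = -38.69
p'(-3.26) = 31.12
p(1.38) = -23.47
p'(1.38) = -24.56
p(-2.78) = -25.13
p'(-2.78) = 25.36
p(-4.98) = -109.96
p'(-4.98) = 51.76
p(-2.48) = -18.06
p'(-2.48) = 21.76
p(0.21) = -2.94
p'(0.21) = -10.52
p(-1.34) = -1.05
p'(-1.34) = 8.08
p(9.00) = -559.00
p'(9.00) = -116.00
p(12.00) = -961.00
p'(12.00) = -152.00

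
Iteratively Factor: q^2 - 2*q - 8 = (q - 4)*(q + 2)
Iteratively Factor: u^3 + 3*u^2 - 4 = (u - 1)*(u^2 + 4*u + 4) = (u - 1)*(u + 2)*(u + 2)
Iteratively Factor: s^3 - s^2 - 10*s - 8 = (s + 2)*(s^2 - 3*s - 4) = (s - 4)*(s + 2)*(s + 1)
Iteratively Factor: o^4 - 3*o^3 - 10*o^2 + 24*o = (o)*(o^3 - 3*o^2 - 10*o + 24) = o*(o - 2)*(o^2 - o - 12) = o*(o - 2)*(o + 3)*(o - 4)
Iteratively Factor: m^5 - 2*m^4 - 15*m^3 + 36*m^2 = (m)*(m^4 - 2*m^3 - 15*m^2 + 36*m) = m*(m - 3)*(m^3 + m^2 - 12*m) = m^2*(m - 3)*(m^2 + m - 12) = m^2*(m - 3)*(m + 4)*(m - 3)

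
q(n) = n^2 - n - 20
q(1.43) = -19.39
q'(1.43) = 1.86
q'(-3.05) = -7.10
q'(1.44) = 1.88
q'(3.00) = 5.00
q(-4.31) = 2.89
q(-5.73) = 18.56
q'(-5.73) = -12.46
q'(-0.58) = -2.16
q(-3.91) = -0.80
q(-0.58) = -19.08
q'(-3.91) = -8.82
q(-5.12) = 11.33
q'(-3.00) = -7.00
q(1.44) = -19.37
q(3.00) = -14.00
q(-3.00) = -8.00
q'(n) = 2*n - 1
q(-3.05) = -7.65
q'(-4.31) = -9.62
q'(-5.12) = -11.24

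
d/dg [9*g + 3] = 9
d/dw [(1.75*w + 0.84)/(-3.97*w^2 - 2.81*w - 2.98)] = (6.9475*w^2 + 6.6696*w - 2.8546)/(15.7609*w^4 + 22.3114*w^3 + 31.5573*w^2 + 16.7476*w + 8.8804)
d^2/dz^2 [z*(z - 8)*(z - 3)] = 6*z - 22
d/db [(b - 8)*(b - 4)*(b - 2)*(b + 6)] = 4*b^3 - 24*b^2 - 56*b + 272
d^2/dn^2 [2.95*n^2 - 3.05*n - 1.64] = 5.90000000000000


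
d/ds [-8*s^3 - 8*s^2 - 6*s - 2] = -24*s^2 - 16*s - 6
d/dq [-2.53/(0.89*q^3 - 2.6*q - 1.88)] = (6.7551*q^2 - 6.578)/(-0.89*q^3 + 2.6*q + 1.88)^2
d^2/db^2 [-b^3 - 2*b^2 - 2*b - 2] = -6*b - 4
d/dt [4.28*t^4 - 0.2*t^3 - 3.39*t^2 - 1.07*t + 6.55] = 17.12*t^3 - 0.6*t^2 - 6.78*t - 1.07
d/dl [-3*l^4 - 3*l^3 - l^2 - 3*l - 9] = -12*l^3 - 9*l^2 - 2*l - 3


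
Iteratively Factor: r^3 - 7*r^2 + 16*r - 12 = (r - 2)*(r^2 - 5*r + 6) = (r - 3)*(r - 2)*(r - 2)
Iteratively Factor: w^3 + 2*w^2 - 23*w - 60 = (w + 3)*(w^2 - w - 20) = (w - 5)*(w + 3)*(w + 4)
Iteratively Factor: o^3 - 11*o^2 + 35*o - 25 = (o - 1)*(o^2 - 10*o + 25) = (o - 5)*(o - 1)*(o - 5)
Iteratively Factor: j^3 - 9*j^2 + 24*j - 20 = (j - 5)*(j^2 - 4*j + 4) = (j - 5)*(j - 2)*(j - 2)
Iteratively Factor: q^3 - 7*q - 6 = (q + 1)*(q^2 - q - 6) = (q - 3)*(q + 1)*(q + 2)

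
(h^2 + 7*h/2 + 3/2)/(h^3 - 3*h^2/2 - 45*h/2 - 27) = (2*h + 1)/(2*h^2 - 9*h - 18)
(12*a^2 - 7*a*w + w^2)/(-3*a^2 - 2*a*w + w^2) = (-4*a + w)/(a + w)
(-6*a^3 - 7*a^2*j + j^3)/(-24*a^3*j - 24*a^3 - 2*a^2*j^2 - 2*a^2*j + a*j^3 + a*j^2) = (6*a^3 + 7*a^2*j - j^3)/(a*(24*a^2*j + 24*a^2 + 2*a*j^2 + 2*a*j - j^3 - j^2))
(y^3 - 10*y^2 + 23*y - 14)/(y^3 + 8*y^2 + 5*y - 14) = (y^2 - 9*y + 14)/(y^2 + 9*y + 14)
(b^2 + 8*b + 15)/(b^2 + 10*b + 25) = (b + 3)/(b + 5)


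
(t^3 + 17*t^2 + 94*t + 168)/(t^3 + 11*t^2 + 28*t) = (t + 6)/t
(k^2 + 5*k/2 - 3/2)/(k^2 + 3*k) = (k - 1/2)/k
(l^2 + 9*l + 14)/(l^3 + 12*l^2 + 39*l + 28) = (l + 2)/(l^2 + 5*l + 4)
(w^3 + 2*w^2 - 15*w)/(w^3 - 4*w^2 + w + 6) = w*(w + 5)/(w^2 - w - 2)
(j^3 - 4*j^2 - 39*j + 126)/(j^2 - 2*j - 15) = (-j^3 + 4*j^2 + 39*j - 126)/(-j^2 + 2*j + 15)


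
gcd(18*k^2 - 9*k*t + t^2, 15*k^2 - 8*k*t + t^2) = -3*k + t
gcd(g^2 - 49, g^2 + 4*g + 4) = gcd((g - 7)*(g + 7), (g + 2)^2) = 1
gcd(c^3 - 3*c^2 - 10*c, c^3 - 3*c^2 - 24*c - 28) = c + 2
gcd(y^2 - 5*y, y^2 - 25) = y - 5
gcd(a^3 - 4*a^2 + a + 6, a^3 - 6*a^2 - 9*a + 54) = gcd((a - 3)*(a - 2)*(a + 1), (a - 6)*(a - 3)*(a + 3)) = a - 3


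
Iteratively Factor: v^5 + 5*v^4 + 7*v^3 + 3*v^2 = (v)*(v^4 + 5*v^3 + 7*v^2 + 3*v) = v*(v + 1)*(v^3 + 4*v^2 + 3*v) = v*(v + 1)*(v + 3)*(v^2 + v) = v^2*(v + 1)*(v + 3)*(v + 1)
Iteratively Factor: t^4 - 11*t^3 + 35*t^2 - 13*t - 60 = (t - 4)*(t^3 - 7*t^2 + 7*t + 15) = (t - 4)*(t + 1)*(t^2 - 8*t + 15) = (t - 4)*(t - 3)*(t + 1)*(t - 5)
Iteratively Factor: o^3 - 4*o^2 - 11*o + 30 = (o - 2)*(o^2 - 2*o - 15) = (o - 5)*(o - 2)*(o + 3)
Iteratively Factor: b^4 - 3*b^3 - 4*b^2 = (b - 4)*(b^3 + b^2) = (b - 4)*(b + 1)*(b^2) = b*(b - 4)*(b + 1)*(b)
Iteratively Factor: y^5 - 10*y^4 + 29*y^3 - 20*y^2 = (y - 4)*(y^4 - 6*y^3 + 5*y^2) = (y - 5)*(y - 4)*(y^3 - y^2) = (y - 5)*(y - 4)*(y - 1)*(y^2) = y*(y - 5)*(y - 4)*(y - 1)*(y)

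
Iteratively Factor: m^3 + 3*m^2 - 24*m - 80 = (m + 4)*(m^2 - m - 20) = (m - 5)*(m + 4)*(m + 4)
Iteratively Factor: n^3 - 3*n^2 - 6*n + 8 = (n - 4)*(n^2 + n - 2) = (n - 4)*(n - 1)*(n + 2)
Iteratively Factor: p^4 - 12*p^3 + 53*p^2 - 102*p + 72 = (p - 3)*(p^3 - 9*p^2 + 26*p - 24) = (p - 3)*(p - 2)*(p^2 - 7*p + 12) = (p - 4)*(p - 3)*(p - 2)*(p - 3)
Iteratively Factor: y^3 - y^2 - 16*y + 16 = (y - 4)*(y^2 + 3*y - 4) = (y - 4)*(y + 4)*(y - 1)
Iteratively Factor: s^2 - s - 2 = (s + 1)*(s - 2)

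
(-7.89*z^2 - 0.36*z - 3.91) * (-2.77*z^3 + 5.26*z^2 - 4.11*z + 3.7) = 21.8553*z^5 - 40.5042*z^4 + 41.365*z^3 - 48.28*z^2 + 14.7381*z - 14.467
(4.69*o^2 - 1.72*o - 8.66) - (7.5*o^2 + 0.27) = -2.81*o^2 - 1.72*o - 8.93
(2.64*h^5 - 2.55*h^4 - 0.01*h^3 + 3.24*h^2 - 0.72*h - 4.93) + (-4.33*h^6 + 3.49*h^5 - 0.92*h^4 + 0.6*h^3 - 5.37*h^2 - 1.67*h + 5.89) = -4.33*h^6 + 6.13*h^5 - 3.47*h^4 + 0.59*h^3 - 2.13*h^2 - 2.39*h + 0.96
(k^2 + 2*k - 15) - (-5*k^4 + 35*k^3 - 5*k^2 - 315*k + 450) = 5*k^4 - 35*k^3 + 6*k^2 + 317*k - 465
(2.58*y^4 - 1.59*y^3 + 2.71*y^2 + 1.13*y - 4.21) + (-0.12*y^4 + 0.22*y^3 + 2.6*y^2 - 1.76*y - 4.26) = 2.46*y^4 - 1.37*y^3 + 5.31*y^2 - 0.63*y - 8.47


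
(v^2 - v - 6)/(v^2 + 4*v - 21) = (v + 2)/(v + 7)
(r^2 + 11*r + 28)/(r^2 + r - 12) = (r + 7)/(r - 3)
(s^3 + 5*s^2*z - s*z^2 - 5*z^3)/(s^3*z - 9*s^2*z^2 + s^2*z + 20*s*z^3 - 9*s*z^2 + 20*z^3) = (s^3 + 5*s^2*z - s*z^2 - 5*z^3)/(z*(s^3 - 9*s^2*z + s^2 + 20*s*z^2 - 9*s*z + 20*z^2))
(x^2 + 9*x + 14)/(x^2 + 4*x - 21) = (x + 2)/(x - 3)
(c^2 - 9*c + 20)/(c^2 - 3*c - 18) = (-c^2 + 9*c - 20)/(-c^2 + 3*c + 18)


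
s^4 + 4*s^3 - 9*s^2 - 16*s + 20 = (s - 2)*(s - 1)*(s + 2)*(s + 5)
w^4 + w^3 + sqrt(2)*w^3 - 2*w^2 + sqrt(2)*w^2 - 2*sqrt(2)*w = w*(w - 1)*(w + 2)*(w + sqrt(2))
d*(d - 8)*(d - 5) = d^3 - 13*d^2 + 40*d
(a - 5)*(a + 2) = a^2 - 3*a - 10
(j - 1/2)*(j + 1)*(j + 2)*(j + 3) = j^4 + 11*j^3/2 + 8*j^2 + j/2 - 3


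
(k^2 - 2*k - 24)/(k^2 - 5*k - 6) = (k + 4)/(k + 1)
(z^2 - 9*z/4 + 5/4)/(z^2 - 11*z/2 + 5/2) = (4*z^2 - 9*z + 5)/(2*(2*z^2 - 11*z + 5))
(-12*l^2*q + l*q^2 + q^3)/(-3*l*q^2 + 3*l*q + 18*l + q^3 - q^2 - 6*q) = q*(4*l + q)/(q^2 - q - 6)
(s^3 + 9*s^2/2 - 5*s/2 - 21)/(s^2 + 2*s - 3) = (s^2 + 3*s/2 - 7)/(s - 1)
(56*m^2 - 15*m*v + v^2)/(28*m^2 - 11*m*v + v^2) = (-8*m + v)/(-4*m + v)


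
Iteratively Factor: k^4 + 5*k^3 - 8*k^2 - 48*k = (k + 4)*(k^3 + k^2 - 12*k) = (k - 3)*(k + 4)*(k^2 + 4*k) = k*(k - 3)*(k + 4)*(k + 4)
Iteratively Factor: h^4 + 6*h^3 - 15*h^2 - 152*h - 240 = (h + 4)*(h^3 + 2*h^2 - 23*h - 60) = (h + 4)^2*(h^2 - 2*h - 15) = (h + 3)*(h + 4)^2*(h - 5)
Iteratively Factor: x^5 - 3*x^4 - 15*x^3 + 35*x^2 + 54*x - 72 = (x - 4)*(x^4 + x^3 - 11*x^2 - 9*x + 18) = (x - 4)*(x - 1)*(x^3 + 2*x^2 - 9*x - 18) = (x - 4)*(x - 1)*(x + 2)*(x^2 - 9) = (x - 4)*(x - 1)*(x + 2)*(x + 3)*(x - 3)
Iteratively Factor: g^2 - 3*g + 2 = (g - 2)*(g - 1)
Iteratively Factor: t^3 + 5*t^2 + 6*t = (t)*(t^2 + 5*t + 6) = t*(t + 3)*(t + 2)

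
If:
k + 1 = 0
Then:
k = -1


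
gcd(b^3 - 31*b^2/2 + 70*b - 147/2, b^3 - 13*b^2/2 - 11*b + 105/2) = b - 7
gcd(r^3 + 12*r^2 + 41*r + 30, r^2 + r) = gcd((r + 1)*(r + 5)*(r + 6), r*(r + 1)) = r + 1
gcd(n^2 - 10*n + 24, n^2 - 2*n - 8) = n - 4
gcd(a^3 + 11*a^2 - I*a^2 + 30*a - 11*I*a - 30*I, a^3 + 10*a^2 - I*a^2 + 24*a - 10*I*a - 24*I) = a^2 + a*(6 - I) - 6*I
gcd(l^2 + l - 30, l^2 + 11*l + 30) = l + 6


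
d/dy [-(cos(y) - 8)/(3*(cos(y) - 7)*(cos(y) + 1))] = (sin(y)^2 + 16*cos(y) - 56)*sin(y)/(3*(cos(y) - 7)^2*(cos(y) + 1)^2)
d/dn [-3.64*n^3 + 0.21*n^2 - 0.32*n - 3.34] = -10.92*n^2 + 0.42*n - 0.32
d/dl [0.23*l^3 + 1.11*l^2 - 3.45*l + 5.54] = 0.69*l^2 + 2.22*l - 3.45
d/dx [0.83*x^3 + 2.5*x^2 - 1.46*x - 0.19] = 2.49*x^2 + 5.0*x - 1.46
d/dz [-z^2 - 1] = -2*z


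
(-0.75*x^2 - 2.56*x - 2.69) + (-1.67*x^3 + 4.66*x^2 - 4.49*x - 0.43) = -1.67*x^3 + 3.91*x^2 - 7.05*x - 3.12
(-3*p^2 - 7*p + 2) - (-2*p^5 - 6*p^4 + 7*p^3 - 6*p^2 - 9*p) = 2*p^5 + 6*p^4 - 7*p^3 + 3*p^2 + 2*p + 2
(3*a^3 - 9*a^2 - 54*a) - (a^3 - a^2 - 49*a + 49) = 2*a^3 - 8*a^2 - 5*a - 49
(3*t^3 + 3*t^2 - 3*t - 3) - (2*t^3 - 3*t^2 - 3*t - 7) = t^3 + 6*t^2 + 4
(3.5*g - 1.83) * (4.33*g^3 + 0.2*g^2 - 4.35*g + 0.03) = 15.155*g^4 - 7.2239*g^3 - 15.591*g^2 + 8.0655*g - 0.0549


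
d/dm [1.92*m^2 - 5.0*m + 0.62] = 3.84*m - 5.0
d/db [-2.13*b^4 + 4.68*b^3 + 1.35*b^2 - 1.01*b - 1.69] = -8.52*b^3 + 14.04*b^2 + 2.7*b - 1.01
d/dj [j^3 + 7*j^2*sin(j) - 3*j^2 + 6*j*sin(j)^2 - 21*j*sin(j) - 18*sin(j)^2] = 7*j^2*cos(j) + 3*j^2 + 14*j*sin(j) + 6*j*sin(2*j) - 21*j*cos(j) - 6*j + 6*sin(j)^2 - 21*sin(j) - 18*sin(2*j)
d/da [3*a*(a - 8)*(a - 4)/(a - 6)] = 6*(a^3 - 15*a^2 + 72*a - 96)/(a^2 - 12*a + 36)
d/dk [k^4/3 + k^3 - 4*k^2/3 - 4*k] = 4*k^3/3 + 3*k^2 - 8*k/3 - 4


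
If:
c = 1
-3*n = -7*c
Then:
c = 1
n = 7/3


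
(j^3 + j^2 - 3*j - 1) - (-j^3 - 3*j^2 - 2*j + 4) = 2*j^3 + 4*j^2 - j - 5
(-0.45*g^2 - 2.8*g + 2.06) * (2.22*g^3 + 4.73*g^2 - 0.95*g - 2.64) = -0.999*g^5 - 8.3445*g^4 - 8.2433*g^3 + 13.5918*g^2 + 5.435*g - 5.4384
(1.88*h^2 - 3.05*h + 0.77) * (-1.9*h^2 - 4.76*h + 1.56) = -3.572*h^4 - 3.1538*h^3 + 15.9878*h^2 - 8.4232*h + 1.2012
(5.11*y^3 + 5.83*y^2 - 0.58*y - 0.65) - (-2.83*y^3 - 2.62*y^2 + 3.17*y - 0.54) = 7.94*y^3 + 8.45*y^2 - 3.75*y - 0.11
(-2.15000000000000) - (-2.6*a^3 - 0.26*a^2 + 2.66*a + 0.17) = 2.6*a^3 + 0.26*a^2 - 2.66*a - 2.32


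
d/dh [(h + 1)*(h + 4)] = 2*h + 5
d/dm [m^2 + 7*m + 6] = 2*m + 7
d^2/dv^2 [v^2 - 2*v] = 2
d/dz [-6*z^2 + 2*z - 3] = 2 - 12*z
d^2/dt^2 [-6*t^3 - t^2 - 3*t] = -36*t - 2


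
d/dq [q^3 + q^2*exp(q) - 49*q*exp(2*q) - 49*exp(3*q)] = q^2*exp(q) + 3*q^2 - 98*q*exp(2*q) + 2*q*exp(q) - 147*exp(3*q) - 49*exp(2*q)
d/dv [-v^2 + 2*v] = 2 - 2*v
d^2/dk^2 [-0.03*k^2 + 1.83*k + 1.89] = -0.0600000000000000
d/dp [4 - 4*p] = -4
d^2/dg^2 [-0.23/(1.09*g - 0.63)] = -0.546526/(1.09*g - 0.63)^3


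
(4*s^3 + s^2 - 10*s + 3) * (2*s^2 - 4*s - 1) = 8*s^5 - 14*s^4 - 28*s^3 + 45*s^2 - 2*s - 3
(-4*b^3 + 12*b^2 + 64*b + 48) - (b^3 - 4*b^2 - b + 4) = -5*b^3 + 16*b^2 + 65*b + 44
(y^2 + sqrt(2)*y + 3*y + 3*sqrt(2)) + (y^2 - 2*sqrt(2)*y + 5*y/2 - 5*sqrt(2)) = 2*y^2 - sqrt(2)*y + 11*y/2 - 2*sqrt(2)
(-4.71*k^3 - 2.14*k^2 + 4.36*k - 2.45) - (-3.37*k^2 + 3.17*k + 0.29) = -4.71*k^3 + 1.23*k^2 + 1.19*k - 2.74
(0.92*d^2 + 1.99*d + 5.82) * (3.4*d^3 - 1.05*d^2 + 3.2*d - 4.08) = 3.128*d^5 + 5.8*d^4 + 20.6425*d^3 - 3.4966*d^2 + 10.5048*d - 23.7456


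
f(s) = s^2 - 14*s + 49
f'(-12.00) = -38.00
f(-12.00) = 361.00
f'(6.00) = -2.00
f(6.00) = 1.00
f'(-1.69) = -17.38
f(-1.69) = 75.52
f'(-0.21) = -14.42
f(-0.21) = 51.98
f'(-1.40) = -16.80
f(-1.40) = 70.56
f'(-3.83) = -21.66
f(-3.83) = 117.29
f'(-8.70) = -31.40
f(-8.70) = 246.49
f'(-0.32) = -14.64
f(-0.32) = 53.58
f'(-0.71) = -15.42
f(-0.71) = 59.44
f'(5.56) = -2.88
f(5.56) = 2.07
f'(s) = 2*s - 14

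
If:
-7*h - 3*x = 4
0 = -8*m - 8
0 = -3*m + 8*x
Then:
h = -23/56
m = -1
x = -3/8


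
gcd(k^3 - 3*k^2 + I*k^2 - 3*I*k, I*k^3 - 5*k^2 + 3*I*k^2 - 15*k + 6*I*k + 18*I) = 1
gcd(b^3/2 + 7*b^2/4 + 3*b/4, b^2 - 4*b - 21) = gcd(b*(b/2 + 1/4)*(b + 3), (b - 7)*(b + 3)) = b + 3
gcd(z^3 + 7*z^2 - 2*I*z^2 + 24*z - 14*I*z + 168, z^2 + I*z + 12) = z + 4*I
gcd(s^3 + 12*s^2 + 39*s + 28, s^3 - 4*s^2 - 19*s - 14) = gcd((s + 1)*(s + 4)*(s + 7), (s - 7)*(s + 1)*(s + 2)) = s + 1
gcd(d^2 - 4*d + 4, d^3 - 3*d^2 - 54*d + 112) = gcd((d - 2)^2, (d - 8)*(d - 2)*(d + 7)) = d - 2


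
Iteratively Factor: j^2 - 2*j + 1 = (j - 1)*(j - 1)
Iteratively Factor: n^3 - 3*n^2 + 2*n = (n - 2)*(n^2 - n) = n*(n - 2)*(n - 1)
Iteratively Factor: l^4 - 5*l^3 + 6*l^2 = (l)*(l^3 - 5*l^2 + 6*l) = l^2*(l^2 - 5*l + 6) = l^2*(l - 3)*(l - 2)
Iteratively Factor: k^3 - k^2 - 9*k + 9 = (k - 3)*(k^2 + 2*k - 3) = (k - 3)*(k - 1)*(k + 3)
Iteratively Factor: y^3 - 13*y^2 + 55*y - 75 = (y - 3)*(y^2 - 10*y + 25) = (y - 5)*(y - 3)*(y - 5)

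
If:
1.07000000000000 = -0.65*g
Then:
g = -1.65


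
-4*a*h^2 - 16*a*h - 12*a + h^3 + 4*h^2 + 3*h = (-4*a + h)*(h + 1)*(h + 3)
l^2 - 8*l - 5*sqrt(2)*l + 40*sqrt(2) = (l - 8)*(l - 5*sqrt(2))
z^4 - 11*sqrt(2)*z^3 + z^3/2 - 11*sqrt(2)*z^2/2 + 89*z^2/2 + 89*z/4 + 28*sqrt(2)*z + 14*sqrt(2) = (z + 1/2)*(z - 8*sqrt(2))*(z - 7*sqrt(2)/2)*(z + sqrt(2)/2)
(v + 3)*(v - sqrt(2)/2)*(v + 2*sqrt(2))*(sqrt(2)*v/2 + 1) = sqrt(2)*v^4/2 + 3*sqrt(2)*v^3/2 + 5*v^3/2 + sqrt(2)*v^2/2 + 15*v^2/2 - 2*v + 3*sqrt(2)*v/2 - 6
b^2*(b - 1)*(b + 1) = b^4 - b^2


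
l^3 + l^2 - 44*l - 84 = (l - 7)*(l + 2)*(l + 6)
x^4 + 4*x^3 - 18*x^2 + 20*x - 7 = (x - 1)^3*(x + 7)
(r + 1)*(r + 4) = r^2 + 5*r + 4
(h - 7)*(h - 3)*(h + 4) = h^3 - 6*h^2 - 19*h + 84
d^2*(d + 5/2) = d^3 + 5*d^2/2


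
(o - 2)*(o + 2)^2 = o^3 + 2*o^2 - 4*o - 8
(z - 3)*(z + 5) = z^2 + 2*z - 15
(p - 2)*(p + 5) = p^2 + 3*p - 10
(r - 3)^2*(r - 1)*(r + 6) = r^4 - r^3 - 27*r^2 + 81*r - 54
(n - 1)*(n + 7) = n^2 + 6*n - 7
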